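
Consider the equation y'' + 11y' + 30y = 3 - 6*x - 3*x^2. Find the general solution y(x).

Characteristic equation r² + 11r + 30 = 0 factors as (r + 5)(r + 6) = 0, so r = -5, -6.
Hence y_h = C1*exp(-5*x) + C2*exp(-6*x).
For the particular solution try y_p = A0 + A1*x + A2*x^2. Substituting and matching coefficients of each power of x gives A0 = 689/4500, A1 = -19/150, A2 = -1/10, so y_p = 689/4500 - 19*x/150 - x^2/10.

y = 689/4500 - 19*x/150 - x**2/10 + C1*exp(-5*x) + C2*exp(-6*x)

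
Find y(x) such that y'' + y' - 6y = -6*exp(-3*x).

y = C1*exp(-3*x) + C2*exp(2*x) + 6*x*exp(-3*x)/5

Characteristic equation r² + r - 6 = 0 factors as (r + 3)(r - 2) = 0, so r = -3, 2.
Hence y_h = C1*exp(-3*x) + C2*exp(2*x).
Since exp(-3*x) solves the homogeneous equation (r = -3 is a root of multiplicity 1), multiply the trial by x. Try y_p = A*x*exp(-3*x). Substituting into the equation and dividing by exp(-3*x) gives A = 6/5, so y_p = 6*x*exp(-3*x)/5.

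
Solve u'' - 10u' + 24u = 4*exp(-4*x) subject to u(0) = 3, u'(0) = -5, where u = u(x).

u = -83*exp(6*x)/10 + exp(-4*x)/20 + 45*exp(4*x)/4

Characteristic equation r² - 10r + 24 = 0 factors as (r - 4)(r - 6) = 0, so r = 4, 6.
Hence u_h = C1*exp(4*x) + C2*exp(6*x).
Try u_p = A*exp(-4*x). Substituting into the equation and dividing by exp(-4*x) gives A = 1/20, so u_p = exp(-4*x)/20.
General solution: u = exp(-4*x)/20 + C1*exp(4*x) + C2*exp(6*x).
Apply the initial conditions: u(0) = 1/20 + C1 + C2 = 3 and u'(0) = -1/5 + 4*C1 + 6*C2 = -5. Solving gives C1 = 45/4, C2 = -83/10.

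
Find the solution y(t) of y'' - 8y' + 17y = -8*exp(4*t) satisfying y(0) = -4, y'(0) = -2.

y = -8*exp(4*t) + 4*cos(t)*exp(4*t) + 14*exp(4*t)*sin(t)

Characteristic equation r² - 8r + 17 = 0 has discriminant (-8)² - 4·(17) = -4 < 0, so r = 4 ± i.
Hence y_h = C1*cos(t)*exp(4*t) + C2*exp(4*t)*sin(t).
Try y_p = A*exp(4*t). Substituting into the equation and dividing by exp(4*t) gives A = -8, so y_p = -8*exp(4*t).
General solution: y = -8*exp(4*t) + C1*cos(t)*exp(4*t) + C2*exp(4*t)*sin(t).
Apply the initial conditions: y(0) = -8 + C1 = -4 and y'(0) = -32 + C2 + 4*C1 = -2. Solving gives C1 = 4, C2 = 14.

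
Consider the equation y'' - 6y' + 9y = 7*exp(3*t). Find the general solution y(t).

y = C1*exp(3*t) + 7*t**2*exp(3*t)/2 + C2*t*exp(3*t)

Characteristic equation r² - 6r + 9 = 0 has discriminant (-6)² - 4·(9) = 0, so r = 3 is a repeated root.
Hence y_h = (C1 + C2*t)*exp(3*t).
Since exp(3*t) solves the homogeneous equation (r = 3 is a root of multiplicity 2), multiply the trial by t^2. Try y_p = A*t^2*exp(3*t). Substituting into the equation and dividing by exp(3*t) gives A = 7/2, so y_p = 7*t^2*exp(3*t)/2.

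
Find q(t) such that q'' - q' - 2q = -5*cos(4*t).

q = sin(4*t)/17 + 9*cos(4*t)/34 + C1*exp(-t) + C2*exp(2*t)

Characteristic equation r² - r - 2 = 0 factors as (r + 1)(r - 2) = 0, so r = -1, 2.
Hence q_h = C1*exp(-t) + C2*exp(2*t).
Try q_p = A*cos(4*t) + B*sin(4*t). Substituting and equating the coefficients of cos(4t) and sin(4t) gives A = 9/34, B = 1/17, so q_p = sin(4*t)/17 + 9*cos(4*t)/34.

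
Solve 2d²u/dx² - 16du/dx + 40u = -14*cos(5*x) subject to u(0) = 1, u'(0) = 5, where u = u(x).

Divide through by 2: u'' - 8u' + 20u = -7*cos(5*x).
Characteristic equation r² - 8r + 20 = 0 has discriminant (-8)² - 4·(20) = -16 < 0, so r = 4 ± 2i.
Hence u_h = C1*cos(2*x)*exp(4*x) + C2*exp(4*x)*sin(2*x).
Try u_p = A*cos(5*x) + B*sin(5*x). Substituting and equating the coefficients of cos(5x) and sin(5x) gives A = 7/325, B = 56/325, so u_p = 7*cos(5*x)/325 + 56*sin(5*x)/325.
General solution: u = 7*cos(5*x)/325 + 56*sin(5*x)/325 + C1*cos(2*x)*exp(4*x) + C2*exp(4*x)*sin(2*x).
Apply the initial conditions: u(0) = 7/325 + C1 = 1 and u'(0) = 56/65 + 2*C2 + 4*C1 = 5. Solving gives C1 = 318/325, C2 = 73/650.

u = 7*cos(5*x)/325 + 56*sin(5*x)/325 + 73*exp(4*x)*sin(2*x)/650 + 318*cos(2*x)*exp(4*x)/325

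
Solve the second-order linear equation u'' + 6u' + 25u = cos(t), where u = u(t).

u = sin(t)/102 + 2*cos(t)/51 + C1*cos(4*t)*exp(-3*t) + C2*exp(-3*t)*sin(4*t)

Characteristic equation r² + 6r + 25 = 0 has discriminant (6)² - 4·(25) = -64 < 0, so r = -3 ± 4i.
Hence u_h = C1*cos(4*t)*exp(-3*t) + C2*exp(-3*t)*sin(4*t).
Try u_p = A*cos(t) + B*sin(t). Substituting and equating the coefficients of cos(t) and sin(t) gives A = 2/51, B = 1/102, so u_p = sin(t)/102 + 2*cos(t)/51.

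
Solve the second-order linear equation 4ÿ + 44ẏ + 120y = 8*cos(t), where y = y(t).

Divide through by 4: y'' + 11y' + 30y = 2*cos(t).
Characteristic equation r² + 11r + 30 = 0 factors as (r + 6)(r + 5) = 0, so r = -6, -5.
Hence y_h = C1*exp(-6*t) + C2*exp(-5*t).
Try y_p = A*cos(t) + B*sin(t). Substituting and equating the coefficients of cos(t) and sin(t) gives A = 29/481, B = 11/481, so y_p = 11*sin(t)/481 + 29*cos(t)/481.

y = 11*sin(t)/481 + 29*cos(t)/481 + C1*exp(-6*t) + C2*exp(-5*t)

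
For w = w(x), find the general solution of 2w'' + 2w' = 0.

w = C2 + C1*exp(-x)

Divide through by 2: w'' + w' = 0.
Characteristic equation r² + r = 0 factors as (r + 1)r = 0, so r = -1, 0.
Hence w_h = C1*exp(-x) + C2.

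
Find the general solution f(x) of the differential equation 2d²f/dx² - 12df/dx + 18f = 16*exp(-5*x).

Divide through by 2: f'' - 6f' + 9f = 8*exp(-5*x).
Characteristic equation r² - 6r + 9 = 0 has discriminant (-6)² - 4·(9) = 0, so r = 3 is a repeated root.
Hence f_h = (C1 + C2*x)*exp(3*x).
Try f_p = A*exp(-5*x). Substituting into the equation and dividing by exp(-5*x) gives A = 1/8, so f_p = exp(-5*x)/8.

f = exp(-5*x)/8 + C1*exp(3*x) + C2*x*exp(3*x)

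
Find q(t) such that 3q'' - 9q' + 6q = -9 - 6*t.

q = -3 - t + C1*exp(2*t) + C2*exp(t)

Divide through by 3: q'' - 3q' + 2q = -3 - 2*t.
Characteristic equation r² - 3r + 2 = 0 factors as (r - 2)(r - 1) = 0, so r = 2, 1.
Hence q_h = C1*exp(2*t) + C2*exp(t).
For the particular solution try q_p = A0 + A1*t. Substituting and matching coefficients of each power of t gives A0 = -3, A1 = -1, so q_p = -3 - t.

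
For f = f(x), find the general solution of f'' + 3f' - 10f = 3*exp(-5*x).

Characteristic equation r² + 3r - 10 = 0 factors as (r - 2)(r + 5) = 0, so r = 2, -5.
Hence f_h = C1*exp(2*x) + C2*exp(-5*x).
Since exp(-5*x) solves the homogeneous equation (r = -5 is a root of multiplicity 1), multiply the trial by x. Try f_p = A*x*exp(-5*x). Substituting into the equation and dividing by exp(-5*x) gives A = -3/7, so f_p = -3*x*exp(-5*x)/7.

f = C1*exp(2*x) + C2*exp(-5*x) - 3*x*exp(-5*x)/7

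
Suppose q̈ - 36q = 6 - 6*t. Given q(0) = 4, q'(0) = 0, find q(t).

q = -1/6 + t/6 + 149*exp(6*t)/72 + 151*exp(-6*t)/72

Characteristic equation r² - 36 = 0 factors as (r + 6)(r - 6) = 0, so r = -6, 6.
Hence q_h = C1*exp(-6*t) + C2*exp(6*t).
For the particular solution try q_p = A0 + A1*t. Substituting and matching coefficients of each power of t gives A0 = -1/6, A1 = 1/6, so q_p = -1/6 + t/6.
General solution: q = -1/6 + t/6 + C1*exp(-6*t) + C2*exp(6*t).
Apply the initial conditions: q(0) = -1/6 + C1 + C2 = 4 and q'(0) = 1/6 - 6*C1 + 6*C2 = 0. Solving gives C1 = 151/72, C2 = 149/72.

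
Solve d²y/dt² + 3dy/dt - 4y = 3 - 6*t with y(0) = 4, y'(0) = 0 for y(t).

Characteristic equation r² + 3r - 4 = 0 factors as (r - 1)(r + 4) = 0, so r = 1, -4.
Hence y_h = C1*exp(t) + C2*exp(-4*t).
For the particular solution try y_p = A0 + A1*t. Substituting and matching coefficients of each power of t gives A0 = 3/8, A1 = 3/2, so y_p = 3/8 + 3*t/2.
General solution: y = 3/8 + 3*t/2 + C1*exp(t) + C2*exp(-4*t).
Apply the initial conditions: y(0) = 3/8 + C1 + C2 = 4 and y'(0) = 3/2 + C1 - 4*C2 = 0. Solving gives C1 = 13/5, C2 = 41/40.

y = 3/8 + 3*t/2 + 13*exp(t)/5 + 41*exp(-4*t)/40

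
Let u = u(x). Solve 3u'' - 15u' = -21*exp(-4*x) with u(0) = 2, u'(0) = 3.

Divide through by 3: u'' - 5u' = -7*exp(-4*x).
Characteristic equation r² - 5r = 0 factors as (r - 5)r = 0, so r = 5, 0.
Hence u_h = C1*exp(5*x) + C2.
Try u_p = A*exp(-4*x). Substituting into the equation and dividing by exp(-4*x) gives A = -7/36, so u_p = -7*exp(-4*x)/36.
General solution: u = C2 - 7*exp(-4*x)/36 + C1*exp(5*x).
Apply the initial conditions: u(0) = -7/36 + C1 + C2 = 2 and u'(0) = 7/9 + 5*C1 = 3. Solving gives C1 = 4/9, C2 = 7/4.

u = 7/4 - 7*exp(-4*x)/36 + 4*exp(5*x)/9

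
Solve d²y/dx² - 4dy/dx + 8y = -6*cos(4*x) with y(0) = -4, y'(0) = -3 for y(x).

Characteristic equation r² - 4r + 8 = 0 has discriminant (-4)² - 4·(8) = -16 < 0, so r = 2 ± 2i.
Hence y_h = C1*cos(2*x)*exp(2*x) + C2*exp(2*x)*sin(2*x).
Try y_p = A*cos(4*x) + B*sin(4*x). Substituting and equating the coefficients of cos(4x) and sin(4x) gives A = 3/20, B = 3/10, so y_p = 3*sin(4*x)/10 + 3*cos(4*x)/20.
General solution: y = 3*sin(4*x)/10 + 3*cos(4*x)/20 + C1*cos(2*x)*exp(2*x) + C2*exp(2*x)*sin(2*x).
Apply the initial conditions: y(0) = 3/20 + C1 = -4 and y'(0) = 6/5 + 2*C1 + 2*C2 = -3. Solving gives C1 = -83/20, C2 = 41/20.

y = 3*sin(4*x)/10 + 3*cos(4*x)/20 - 83*cos(2*x)*exp(2*x)/20 + 41*exp(2*x)*sin(2*x)/20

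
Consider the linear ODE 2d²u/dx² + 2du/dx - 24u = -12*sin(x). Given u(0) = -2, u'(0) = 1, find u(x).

Divide through by 2: u'' + u' - 12u = -6*sin(x).
Characteristic equation r² + r - 12 = 0 factors as (r - 3)(r + 4) = 0, so r = 3, -4.
Hence u_h = C1*exp(3*x) + C2*exp(-4*x).
Try u_p = A*cos(x) + B*sin(x). Substituting and equating the coefficients of cos(x) and sin(x) gives A = 3/85, B = 39/85, so u_p = 3*cos(x)/85 + 39*sin(x)/85.
General solution: u = 3*cos(x)/85 + 39*sin(x)/85 + C1*exp(3*x) + C2*exp(-4*x).
Apply the initial conditions: u(0) = 3/85 + C1 + C2 = -2 and u'(0) = 39/85 - 4*C2 + 3*C1 = 1. Solving gives C1 = -38/35, C2 = -113/119.

u = -113*exp(-4*x)/119 - 38*exp(3*x)/35 + 3*cos(x)/85 + 39*sin(x)/85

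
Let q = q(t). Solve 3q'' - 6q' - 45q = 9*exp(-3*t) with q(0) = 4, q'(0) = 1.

q = 107*exp(5*t)/64 + 149*exp(-3*t)/64 - 3*t*exp(-3*t)/8

Divide through by 3: q'' - 2q' - 15q = 3*exp(-3*t).
Characteristic equation r² - 2r - 15 = 0 factors as (r + 3)(r - 5) = 0, so r = -3, 5.
Hence q_h = C1*exp(-3*t) + C2*exp(5*t).
Since exp(-3*t) solves the homogeneous equation (r = -3 is a root of multiplicity 1), multiply the trial by t. Try q_p = A*t*exp(-3*t). Substituting into the equation and dividing by exp(-3*t) gives A = -3/8, so q_p = -3*t*exp(-3*t)/8.
General solution: q = C1*exp(-3*t) + C2*exp(5*t) - 3*t*exp(-3*t)/8.
Apply the initial conditions: q(0) = C1 + C2 = 4 and q'(0) = -3/8 - 3*C1 + 5*C2 = 1. Solving gives C1 = 149/64, C2 = 107/64.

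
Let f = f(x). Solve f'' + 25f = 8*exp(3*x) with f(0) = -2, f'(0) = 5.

f = -38*cos(5*x)/17 + 4*exp(3*x)/17 + 73*sin(5*x)/85

Characteristic equation r² + 25 = 0 has discriminant (0)² - 4·(25) = -100 < 0, so r = ± 5i.
Hence f_h = C1*cos(5*x) + C2*sin(5*x).
Try f_p = A*exp(3*x). Substituting into the equation and dividing by exp(3*x) gives A = 4/17, so f_p = 4*exp(3*x)/17.
General solution: f = 4*exp(3*x)/17 + C1*cos(5*x) + C2*sin(5*x).
Apply the initial conditions: f(0) = 4/17 + C1 = -2 and f'(0) = 12/17 + 5*C2 = 5. Solving gives C1 = -38/17, C2 = 73/85.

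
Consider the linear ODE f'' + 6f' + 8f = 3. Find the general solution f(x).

f = 3/8 + C1*exp(-4*x) + C2*exp(-2*x)

Characteristic equation r² + 6r + 8 = 0 factors as (r + 4)(r + 2) = 0, so r = -4, -2.
Hence f_h = C1*exp(-4*x) + C2*exp(-2*x).
For the particular solution try f_p = A0. Substituting and matching coefficients of each power of x gives A0 = 3/8, so f_p = 3/8.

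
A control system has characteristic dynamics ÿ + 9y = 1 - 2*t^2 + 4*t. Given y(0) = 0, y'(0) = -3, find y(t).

y = 13/81 - 31*sin(3*t)/27 - 13*cos(3*t)/81 - 2*t**2/9 + 4*t/9

Characteristic equation r² + 9 = 0 has discriminant (0)² - 4·(9) = -36 < 0, so r = ± 3i.
Hence y_h = C1*cos(3*t) + C2*sin(3*t).
For the particular solution try y_p = A0 + A1*t + A2*t^2. Substituting and matching coefficients of each power of t gives A0 = 13/81, A1 = 4/9, A2 = -2/9, so y_p = 13/81 - 2*t^2/9 + 4*t/9.
General solution: y = 13/81 - 2*t^2/9 + 4*t/9 + C1*cos(3*t) + C2*sin(3*t).
Apply the initial conditions: y(0) = 13/81 + C1 = 0 and y'(0) = 4/9 + 3*C2 = -3. Solving gives C1 = -13/81, C2 = -31/27.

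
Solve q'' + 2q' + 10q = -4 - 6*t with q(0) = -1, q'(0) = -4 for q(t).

q = -7/25 - 3*t/5 - 103*exp(-t)*sin(3*t)/75 - 18*cos(3*t)*exp(-t)/25

Characteristic equation r² + 2r + 10 = 0 has discriminant (2)² - 4·(10) = -36 < 0, so r = -1 ± 3i.
Hence q_h = C1*cos(3*t)*exp(-t) + C2*exp(-t)*sin(3*t).
For the particular solution try q_p = A0 + A1*t. Substituting and matching coefficients of each power of t gives A0 = -7/25, A1 = -3/5, so q_p = -7/25 - 3*t/5.
General solution: q = -7/25 - 3*t/5 + C1*cos(3*t)*exp(-t) + C2*exp(-t)*sin(3*t).
Apply the initial conditions: q(0) = -7/25 + C1 = -1 and q'(0) = -3/5 - C1 + 3*C2 = -4. Solving gives C1 = -18/25, C2 = -103/75.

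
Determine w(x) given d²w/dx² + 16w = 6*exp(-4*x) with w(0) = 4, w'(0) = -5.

w = -17*sin(4*x)/16 + 3*exp(-4*x)/16 + 61*cos(4*x)/16

Characteristic equation r² + 16 = 0 has discriminant (0)² - 4·(16) = -64 < 0, so r = ± 4i.
Hence w_h = C1*cos(4*x) + C2*sin(4*x).
Try w_p = A*exp(-4*x). Substituting into the equation and dividing by exp(-4*x) gives A = 3/16, so w_p = 3*exp(-4*x)/16.
General solution: w = 3*exp(-4*x)/16 + C1*cos(4*x) + C2*sin(4*x).
Apply the initial conditions: w(0) = 3/16 + C1 = 4 and w'(0) = -3/4 + 4*C2 = -5. Solving gives C1 = 61/16, C2 = -17/16.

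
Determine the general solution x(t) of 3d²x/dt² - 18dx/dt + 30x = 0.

Divide through by 3: x'' - 6x' + 10x = 0.
Characteristic equation r² - 6r + 10 = 0 has discriminant (-6)² - 4·(10) = -4 < 0, so r = 3 ± i.
Hence x_h = C1*cos(t)*exp(3*t) + C2*exp(3*t)*sin(t).

x = C1*cos(t)*exp(3*t) + C2*exp(3*t)*sin(t)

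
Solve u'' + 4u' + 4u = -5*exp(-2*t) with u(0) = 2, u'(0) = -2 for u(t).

u = 2*exp(-2*t) + 2*t*exp(-2*t) - 5*t**2*exp(-2*t)/2

Characteristic equation r² + 4r + 4 = 0 has discriminant (4)² - 4·(4) = 0, so r = -2 is a repeated root.
Hence u_h = (C1 + C2*t)*exp(-2*t).
Since exp(-2*t) solves the homogeneous equation (r = -2 is a root of multiplicity 2), multiply the trial by t^2. Try u_p = A*t^2*exp(-2*t). Substituting into the equation and dividing by exp(-2*t) gives A = -5/2, so u_p = -5*t^2*exp(-2*t)/2.
General solution: u = C1*exp(-2*t) - 5*t^2*exp(-2*t)/2 + C2*t*exp(-2*t).
Apply the initial conditions: u(0) = C1 = 2 and u'(0) = C2 - 2*C1 = -2. Solving gives C1 = 2, C2 = 2.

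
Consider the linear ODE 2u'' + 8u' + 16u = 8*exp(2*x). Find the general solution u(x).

Divide through by 2: u'' + 4u' + 8u = 4*exp(2*x).
Characteristic equation r² + 4r + 8 = 0 has discriminant (4)² - 4·(8) = -16 < 0, so r = -2 ± 2i.
Hence u_h = C1*cos(2*x)*exp(-2*x) + C2*exp(-2*x)*sin(2*x).
Try u_p = A*exp(2*x). Substituting into the equation and dividing by exp(2*x) gives A = 1/5, so u_p = exp(2*x)/5.

u = exp(2*x)/5 + C1*cos(2*x)*exp(-2*x) + C2*exp(-2*x)*sin(2*x)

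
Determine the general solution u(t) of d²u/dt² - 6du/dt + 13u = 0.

u = C1*cos(2*t)*exp(3*t) + C2*exp(3*t)*sin(2*t)

Characteristic equation r² - 6r + 13 = 0 has discriminant (-6)² - 4·(13) = -16 < 0, so r = 3 ± 2i.
Hence u_h = C1*cos(2*t)*exp(3*t) + C2*exp(3*t)*sin(2*t).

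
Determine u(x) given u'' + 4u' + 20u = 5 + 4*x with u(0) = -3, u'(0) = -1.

Characteristic equation r² + 4r + 20 = 0 has discriminant (4)² - 4·(20) = -64 < 0, so r = -2 ± 4i.
Hence u_h = C1*cos(4*x)*exp(-2*x) + C2*exp(-2*x)*sin(4*x).
For the particular solution try u_p = A0 + A1*x. Substituting and matching coefficients of each power of x gives A0 = 21/100, A1 = 1/5, so u_p = 21/100 + x/5.
General solution: u = 21/100 + x/5 + C1*cos(4*x)*exp(-2*x) + C2*exp(-2*x)*sin(4*x).
Apply the initial conditions: u(0) = 21/100 + C1 = -3 and u'(0) = 1/5 - 2*C1 + 4*C2 = -1. Solving gives C1 = -321/100, C2 = -381/200.

u = 21/100 + x/5 - 381*exp(-2*x)*sin(4*x)/200 - 321*cos(4*x)*exp(-2*x)/100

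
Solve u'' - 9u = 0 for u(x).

Characteristic equation r² - 9 = 0 factors as (r + 3)(r - 3) = 0, so r = -3, 3.
Hence u_h = C1*exp(-3*x) + C2*exp(3*x).

u = C1*exp(-3*x) + C2*exp(3*x)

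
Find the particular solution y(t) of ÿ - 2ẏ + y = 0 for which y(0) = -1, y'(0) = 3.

Characteristic equation r² - 2r + 1 = 0 has discriminant (-2)² - 4·(1) = 0, so r = 1 is a repeated root.
Hence y_h = (C1 + C2*t)*exp(t).
Apply the initial conditions: y(0) = C1 = -1 and y'(0) = C1 + C2 = 3. Solving gives C1 = -1, C2 = 4.

y = -exp(t) + 4*t*exp(t)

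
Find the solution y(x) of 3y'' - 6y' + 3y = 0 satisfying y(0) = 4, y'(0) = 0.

Divide through by 3: y'' - 2y' + y = 0.
Characteristic equation r² - 2r + 1 = 0 has discriminant (-2)² - 4·(1) = 0, so r = 1 is a repeated root.
Hence y_h = (C1 + C2*x)*exp(x).
Apply the initial conditions: y(0) = C1 = 4 and y'(0) = C1 + C2 = 0. Solving gives C1 = 4, C2 = -4.

y = 4*exp(x) - 4*x*exp(x)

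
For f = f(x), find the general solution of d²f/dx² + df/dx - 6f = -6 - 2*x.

f = 19/18 + x/3 + C1*exp(2*x) + C2*exp(-3*x)

Characteristic equation r² + r - 6 = 0 factors as (r - 2)(r + 3) = 0, so r = 2, -3.
Hence f_h = C1*exp(2*x) + C2*exp(-3*x).
For the particular solution try f_p = A0 + A1*x. Substituting and matching coefficients of each power of x gives A0 = 19/18, A1 = 1/3, so f_p = 19/18 + x/3.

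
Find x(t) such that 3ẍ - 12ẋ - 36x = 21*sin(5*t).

x = -259*sin(5*t)/1769 + 140*cos(5*t)/1769 + C1*exp(-2*t) + C2*exp(6*t)

Divide through by 3: x'' - 4x' - 12x = 7*sin(5*t).
Characteristic equation r² - 4r - 12 = 0 factors as (r + 2)(r - 6) = 0, so r = -2, 6.
Hence x_h = C1*exp(-2*t) + C2*exp(6*t).
Try x_p = A*cos(5*t) + B*sin(5*t). Substituting and equating the coefficients of cos(5t) and sin(5t) gives A = 140/1769, B = -259/1769, so x_p = -259*sin(5*t)/1769 + 140*cos(5*t)/1769.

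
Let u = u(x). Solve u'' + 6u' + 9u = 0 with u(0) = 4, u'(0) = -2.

u = 4*exp(-3*x) + 10*x*exp(-3*x)

Characteristic equation r² + 6r + 9 = 0 has discriminant (6)² - 4·(9) = 0, so r = -3 is a repeated root.
Hence u_h = (C1 + C2*x)*exp(-3*x).
Apply the initial conditions: u(0) = C1 = 4 and u'(0) = C2 - 3*C1 = -2. Solving gives C1 = 4, C2 = 10.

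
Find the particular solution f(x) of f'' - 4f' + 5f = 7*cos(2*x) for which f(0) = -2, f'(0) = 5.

f = -56*sin(2*x)/65 + 7*cos(2*x)/65 - 137*cos(x)*exp(2*x)/65 + 711*exp(2*x)*sin(x)/65

Characteristic equation r² - 4r + 5 = 0 has discriminant (-4)² - 4·(5) = -4 < 0, so r = 2 ± i.
Hence f_h = C1*cos(x)*exp(2*x) + C2*exp(2*x)*sin(x).
Try f_p = A*cos(2*x) + B*sin(2*x). Substituting and equating the coefficients of cos(2x) and sin(2x) gives A = 7/65, B = -56/65, so f_p = -56*sin(2*x)/65 + 7*cos(2*x)/65.
General solution: f = -56*sin(2*x)/65 + 7*cos(2*x)/65 + C1*cos(x)*exp(2*x) + C2*exp(2*x)*sin(x).
Apply the initial conditions: f(0) = 7/65 + C1 = -2 and f'(0) = -112/65 + C2 + 2*C1 = 5. Solving gives C1 = -137/65, C2 = 711/65.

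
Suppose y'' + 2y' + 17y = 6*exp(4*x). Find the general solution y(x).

y = 6*exp(4*x)/41 + C1*cos(4*x)*exp(-x) + C2*exp(-x)*sin(4*x)

Characteristic equation r² + 2r + 17 = 0 has discriminant (2)² - 4·(17) = -64 < 0, so r = -1 ± 4i.
Hence y_h = C1*cos(4*x)*exp(-x) + C2*exp(-x)*sin(4*x).
Try y_p = A*exp(4*x). Substituting into the equation and dividing by exp(4*x) gives A = 6/41, so y_p = 6*exp(4*x)/41.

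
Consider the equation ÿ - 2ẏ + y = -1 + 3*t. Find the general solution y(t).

Characteristic equation r² - 2r + 1 = 0 has discriminant (-2)² - 4·(1) = 0, so r = 1 is a repeated root.
Hence y_h = (C1 + C2*t)*exp(t).
For the particular solution try y_p = A0 + A1*t. Substituting and matching coefficients of each power of t gives A0 = 5, A1 = 3, so y_p = 5 + 3*t.

y = 5 + 3*t + C1*exp(t) + C2*t*exp(t)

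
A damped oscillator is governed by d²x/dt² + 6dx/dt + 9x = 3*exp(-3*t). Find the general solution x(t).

x = C1*exp(-3*t) + 3*t**2*exp(-3*t)/2 + C2*t*exp(-3*t)

Characteristic equation r² + 6r + 9 = 0 has discriminant (6)² - 4·(9) = 0, so r = -3 is a repeated root.
Hence x_h = (C1 + C2*t)*exp(-3*t).
Since exp(-3*t) solves the homogeneous equation (r = -3 is a root of multiplicity 2), multiply the trial by t^2. Try x_p = A*t^2*exp(-3*t). Substituting into the equation and dividing by exp(-3*t) gives A = 3/2, so x_p = 3*t^2*exp(-3*t)/2.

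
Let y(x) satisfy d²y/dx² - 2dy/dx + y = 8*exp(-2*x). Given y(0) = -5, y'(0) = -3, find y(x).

y = -53*exp(x)/9 + 8*exp(-2*x)/9 + 14*x*exp(x)/3

Characteristic equation r² - 2r + 1 = 0 has discriminant (-2)² - 4·(1) = 0, so r = 1 is a repeated root.
Hence y_h = (C1 + C2*x)*exp(x).
Try y_p = A*exp(-2*x). Substituting into the equation and dividing by exp(-2*x) gives A = 8/9, so y_p = 8*exp(-2*x)/9.
General solution: y = 8*exp(-2*x)/9 + C1*exp(x) + C2*x*exp(x).
Apply the initial conditions: y(0) = 8/9 + C1 = -5 and y'(0) = -16/9 + C1 + C2 = -3. Solving gives C1 = -53/9, C2 = 14/3.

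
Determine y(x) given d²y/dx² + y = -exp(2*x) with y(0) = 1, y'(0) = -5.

Characteristic equation r² + 1 = 0 has discriminant (0)² - 4·(1) = -4 < 0, so r = ± i.
Hence y_h = C1*cos(x) + C2*sin(x).
Try y_p = A*exp(2*x). Substituting into the equation and dividing by exp(2*x) gives A = -1/5, so y_p = -exp(2*x)/5.
General solution: y = -exp(2*x)/5 + C1*cos(x) + C2*sin(x).
Apply the initial conditions: y(0) = -1/5 + C1 = 1 and y'(0) = -2/5 + C2 = -5. Solving gives C1 = 6/5, C2 = -23/5.

y = -23*sin(x)/5 - exp(2*x)/5 + 6*cos(x)/5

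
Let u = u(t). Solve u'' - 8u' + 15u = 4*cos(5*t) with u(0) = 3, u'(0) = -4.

u = -63*exp(5*t)/10 - 8*sin(5*t)/85 - 2*cos(5*t)/85 + 317*exp(3*t)/34

Characteristic equation r² - 8r + 15 = 0 factors as (r - 5)(r - 3) = 0, so r = 5, 3.
Hence u_h = C1*exp(5*t) + C2*exp(3*t).
Try u_p = A*cos(5*t) + B*sin(5*t). Substituting and equating the coefficients of cos(5t) and sin(5t) gives A = -2/85, B = -8/85, so u_p = -8*sin(5*t)/85 - 2*cos(5*t)/85.
General solution: u = -8*sin(5*t)/85 - 2*cos(5*t)/85 + C1*exp(5*t) + C2*exp(3*t).
Apply the initial conditions: u(0) = -2/85 + C1 + C2 = 3 and u'(0) = -8/17 + 3*C2 + 5*C1 = -4. Solving gives C1 = -63/10, C2 = 317/34.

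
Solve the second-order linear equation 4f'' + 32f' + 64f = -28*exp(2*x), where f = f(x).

f = -7*exp(2*x)/36 + C1*exp(-4*x) + C2*x*exp(-4*x)

Divide through by 4: f'' + 8f' + 16f = -7*exp(2*x).
Characteristic equation r² + 8r + 16 = 0 has discriminant (8)² - 4·(16) = 0, so r = -4 is a repeated root.
Hence f_h = (C1 + C2*x)*exp(-4*x).
Try f_p = A*exp(2*x). Substituting into the equation and dividing by exp(2*x) gives A = -7/36, so f_p = -7*exp(2*x)/36.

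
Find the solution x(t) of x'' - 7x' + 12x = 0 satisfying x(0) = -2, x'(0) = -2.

Characteristic equation r² - 7r + 12 = 0 factors as (r - 4)(r - 3) = 0, so r = 4, 3.
Hence x_h = C1*exp(4*t) + C2*exp(3*t).
Apply the initial conditions: x(0) = C1 + C2 = -2 and x'(0) = 3*C2 + 4*C1 = -2. Solving gives C1 = 4, C2 = -6.

x = -6*exp(3*t) + 4*exp(4*t)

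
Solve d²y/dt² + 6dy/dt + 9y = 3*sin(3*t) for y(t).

y = -cos(3*t)/6 + C1*exp(-3*t) + C2*t*exp(-3*t)

Characteristic equation r² + 6r + 9 = 0 has discriminant (6)² - 4·(9) = 0, so r = -3 is a repeated root.
Hence y_h = (C1 + C2*t)*exp(-3*t).
Try y_p = A*cos(3*t) + B*sin(3*t). Substituting and equating the coefficients of cos(3t) and sin(3t) gives A = -1/6, B = 0, so y_p = -cos(3*t)/6.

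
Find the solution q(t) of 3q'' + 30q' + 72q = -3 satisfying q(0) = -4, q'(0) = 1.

q = -1/24 - 91*exp(-4*t)/8 + 89*exp(-6*t)/12

Divide through by 3: q'' + 10q' + 24q = -1.
Characteristic equation r² + 10r + 24 = 0 factors as (r + 6)(r + 4) = 0, so r = -6, -4.
Hence q_h = C1*exp(-6*t) + C2*exp(-4*t).
For the particular solution try q_p = A0. Substituting and matching coefficients of each power of t gives A0 = -1/24, so q_p = -1/24.
General solution: q = -1/24 + C1*exp(-6*t) + C2*exp(-4*t).
Apply the initial conditions: q(0) = -1/24 + C1 + C2 = -4 and q'(0) = -6*C1 - 4*C2 = 1. Solving gives C1 = 89/12, C2 = -91/8.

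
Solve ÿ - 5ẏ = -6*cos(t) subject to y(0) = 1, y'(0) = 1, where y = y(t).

Characteristic equation r² - 5r = 0 factors as (r - 5)r = 0, so r = 5, 0.
Hence y_h = C1*exp(5*t) + C2.
Try y_p = A*cos(t) + B*sin(t). Substituting and equating the coefficients of cos(t) and sin(t) gives A = 3/13, B = 15/13, so y_p = 3*cos(t)/13 + 15*sin(t)/13.
General solution: y = C2 + 3*cos(t)/13 + 15*sin(t)/13 + C1*exp(5*t).
Apply the initial conditions: y(0) = 3/13 + C1 + C2 = 1 and y'(0) = 15/13 + 5*C1 = 1. Solving gives C1 = -2/65, C2 = 4/5.

y = 4/5 - 2*exp(5*t)/65 + 3*cos(t)/13 + 15*sin(t)/13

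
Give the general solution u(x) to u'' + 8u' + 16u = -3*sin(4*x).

u = 3*cos(4*x)/32 + C1*exp(-4*x) + C2*x*exp(-4*x)

Characteristic equation r² + 8r + 16 = 0 has discriminant (8)² - 4·(16) = 0, so r = -4 is a repeated root.
Hence u_h = (C1 + C2*x)*exp(-4*x).
Try u_p = A*cos(4*x) + B*sin(4*x). Substituting and equating the coefficients of cos(4x) and sin(4x) gives A = 3/32, B = 0, so u_p = 3*cos(4*x)/32.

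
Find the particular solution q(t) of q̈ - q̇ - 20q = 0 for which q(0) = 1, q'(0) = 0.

q = 4*exp(5*t)/9 + 5*exp(-4*t)/9

Characteristic equation r² - r - 20 = 0 factors as (r + 4)(r - 5) = 0, so r = -4, 5.
Hence q_h = C1*exp(-4*t) + C2*exp(5*t).
Apply the initial conditions: q(0) = C1 + C2 = 1 and q'(0) = -4*C1 + 5*C2 = 0. Solving gives C1 = 5/9, C2 = 4/9.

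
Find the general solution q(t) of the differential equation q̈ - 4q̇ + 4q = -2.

Characteristic equation r² - 4r + 4 = 0 has discriminant (-4)² - 4·(4) = 0, so r = 2 is a repeated root.
Hence q_h = (C1 + C2*t)*exp(2*t).
For the particular solution try q_p = A0. Substituting and matching coefficients of each power of t gives A0 = -1/2, so q_p = -1/2.

q = -1/2 + C1*exp(2*t) + C2*t*exp(2*t)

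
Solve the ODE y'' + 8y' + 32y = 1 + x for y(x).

Characteristic equation r² + 8r + 32 = 0 has discriminant (8)² - 4·(32) = -64 < 0, so r = -4 ± 4i.
Hence y_h = C1*cos(4*x)*exp(-4*x) + C2*exp(-4*x)*sin(4*x).
For the particular solution try y_p = A0 + A1*x. Substituting and matching coefficients of each power of x gives A0 = 3/128, A1 = 1/32, so y_p = 3/128 + x/32.

y = 3/128 + x/32 + C1*cos(4*x)*exp(-4*x) + C2*exp(-4*x)*sin(4*x)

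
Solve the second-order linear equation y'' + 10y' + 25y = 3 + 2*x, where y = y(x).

y = 11/125 + 2*x/25 + C1*exp(-5*x) + C2*x*exp(-5*x)

Characteristic equation r² + 10r + 25 = 0 has discriminant (10)² - 4·(25) = 0, so r = -5 is a repeated root.
Hence y_h = (C1 + C2*x)*exp(-5*x).
For the particular solution try y_p = A0 + A1*x. Substituting and matching coefficients of each power of x gives A0 = 11/125, A1 = 2/25, so y_p = 11/125 + 2*x/25.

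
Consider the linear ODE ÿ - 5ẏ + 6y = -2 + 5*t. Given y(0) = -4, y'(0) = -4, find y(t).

Characteristic equation r² - 5r + 6 = 0 factors as (r - 2)(r - 3) = 0, so r = 2, 3.
Hence y_h = C1*exp(2*t) + C2*exp(3*t).
For the particular solution try y_p = A0 + A1*t. Substituting and matching coefficients of each power of t gives A0 = 13/36, A1 = 5/6, so y_p = 13/36 + 5*t/6.
General solution: y = 13/36 + 5*t/6 + C1*exp(2*t) + C2*exp(3*t).
Apply the initial conditions: y(0) = 13/36 + C1 + C2 = -4 and y'(0) = 5/6 + 2*C1 + 3*C2 = -4. Solving gives C1 = -33/4, C2 = 35/9.

y = 13/36 - 33*exp(2*t)/4 + 5*t/6 + 35*exp(3*t)/9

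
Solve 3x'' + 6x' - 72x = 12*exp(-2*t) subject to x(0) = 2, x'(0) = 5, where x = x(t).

x = -exp(-2*t)/6 + 2*exp(-6*t)/5 + 53*exp(4*t)/30

Divide through by 3: x'' + 2x' - 24x = 4*exp(-2*t).
Characteristic equation r² + 2r - 24 = 0 factors as (r + 6)(r - 4) = 0, so r = -6, 4.
Hence x_h = C1*exp(-6*t) + C2*exp(4*t).
Try x_p = A*exp(-2*t). Substituting into the equation and dividing by exp(-2*t) gives A = -1/6, so x_p = -exp(-2*t)/6.
General solution: x = -exp(-2*t)/6 + C1*exp(-6*t) + C2*exp(4*t).
Apply the initial conditions: x(0) = -1/6 + C1 + C2 = 2 and x'(0) = 1/3 - 6*C1 + 4*C2 = 5. Solving gives C1 = 2/5, C2 = 53/30.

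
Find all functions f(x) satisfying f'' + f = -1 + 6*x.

Characteristic equation r² + 1 = 0 has discriminant (0)² - 4·(1) = -4 < 0, so r = ± i.
Hence f_h = C1*cos(x) + C2*sin(x).
For the particular solution try f_p = A0 + A1*x. Substituting and matching coefficients of each power of x gives A0 = -1, A1 = 6, so f_p = -1 + 6*x.

f = -1 + 6*x + C1*cos(x) + C2*sin(x)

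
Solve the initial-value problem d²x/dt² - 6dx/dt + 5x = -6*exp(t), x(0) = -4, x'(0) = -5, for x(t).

Characteristic equation r² - 6r + 5 = 0 factors as (r - 1)(r - 5) = 0, so r = 1, 5.
Hence x_h = C1*exp(t) + C2*exp(5*t).
Since exp(t) solves the homogeneous equation (r = 1 is a root of multiplicity 1), multiply the trial by t. Try x_p = A*t*exp(t). Substituting into the equation and dividing by exp(t) gives A = 3/2, so x_p = 3*t*exp(t)/2.
General solution: x = C1*exp(t) + C2*exp(5*t) + 3*t*exp(t)/2.
Apply the initial conditions: x(0) = C1 + C2 = -4 and x'(0) = 3/2 + C1 + 5*C2 = -5. Solving gives C1 = -27/8, C2 = -5/8.

x = -27*exp(t)/8 - 5*exp(5*t)/8 + 3*t*exp(t)/2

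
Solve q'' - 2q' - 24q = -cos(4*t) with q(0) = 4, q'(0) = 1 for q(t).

Characteristic equation r² - 2r - 24 = 0 factors as (r - 6)(r + 4) = 0, so r = 6, -4.
Hence q_h = C1*exp(6*t) + C2*exp(-4*t).
Try q_p = A*cos(4*t) + B*sin(4*t). Substituting and equating the coefficients of cos(4t) and sin(4t) gives A = 5/208, B = 1/208, so q_p = sin(4*t)/208 + 5*cos(4*t)/208.
General solution: q = sin(4*t)/208 + 5*cos(4*t)/208 + C1*exp(6*t) + C2*exp(-4*t).
Apply the initial conditions: q(0) = 5/208 + C1 + C2 = 4 and q'(0) = 1/52 - 4*C2 + 6*C1 = 1. Solving gives C1 = 439/260, C2 = 183/80.

q = sin(4*t)/208 + 5*cos(4*t)/208 + 183*exp(-4*t)/80 + 439*exp(6*t)/260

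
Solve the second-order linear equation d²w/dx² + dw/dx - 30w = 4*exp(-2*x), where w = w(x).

Characteristic equation r² + r - 30 = 0 factors as (r - 5)(r + 6) = 0, so r = 5, -6.
Hence w_h = C1*exp(5*x) + C2*exp(-6*x).
Try w_p = A*exp(-2*x). Substituting into the equation and dividing by exp(-2*x) gives A = -1/7, so w_p = -exp(-2*x)/7.

w = -exp(-2*x)/7 + C1*exp(5*x) + C2*exp(-6*x)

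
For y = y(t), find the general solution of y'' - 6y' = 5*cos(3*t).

Characteristic equation r² - 6r = 0 factors as (r - 6)r = 0, so r = 6, 0.
Hence y_h = C1*exp(6*t) + C2.
Try y_p = A*cos(3*t) + B*sin(3*t). Substituting and equating the coefficients of cos(3t) and sin(3t) gives A = -1/9, B = -2/9, so y_p = -2*sin(3*t)/9 - cos(3*t)/9.

y = C2 - 2*sin(3*t)/9 - cos(3*t)/9 + C1*exp(6*t)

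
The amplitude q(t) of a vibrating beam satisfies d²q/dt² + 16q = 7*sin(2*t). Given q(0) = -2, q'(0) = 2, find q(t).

Characteristic equation r² + 16 = 0 has discriminant (0)² - 4·(16) = -64 < 0, so r = ± 4i.
Hence q_h = C1*cos(4*t) + C2*sin(4*t).
Try q_p = A*cos(2*t) + B*sin(2*t). Substituting and equating the coefficients of cos(2t) and sin(2t) gives A = 0, B = 7/12, so q_p = 7*sin(2*t)/12.
General solution: q = 7*sin(2*t)/12 + C1*cos(4*t) + C2*sin(4*t).
Apply the initial conditions: q(0) = C1 = -2 and q'(0) = 7/6 + 4*C2 = 2. Solving gives C1 = -2, C2 = 5/24.

q = -2*cos(4*t) + 5*sin(4*t)/24 + 7*sin(2*t)/12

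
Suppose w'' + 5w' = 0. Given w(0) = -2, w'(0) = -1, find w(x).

Characteristic equation r² + 5r = 0 factors as (r + 5)r = 0, so r = -5, 0.
Hence w_h = C1*exp(-5*x) + C2.
Apply the initial conditions: w(0) = C1 + C2 = -2 and w'(0) = -5*C1 = -1. Solving gives C1 = 1/5, C2 = -11/5.

w = -11/5 + exp(-5*x)/5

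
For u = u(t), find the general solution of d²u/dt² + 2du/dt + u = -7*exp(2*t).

u = -7*exp(2*t)/9 + C1*exp(-t) + C2*t*exp(-t)

Characteristic equation r² + 2r + 1 = 0 has discriminant (2)² - 4·(1) = 0, so r = -1 is a repeated root.
Hence u_h = (C1 + C2*t)*exp(-t).
Try u_p = A*exp(2*t). Substituting into the equation and dividing by exp(2*t) gives A = -7/9, so u_p = -7*exp(2*t)/9.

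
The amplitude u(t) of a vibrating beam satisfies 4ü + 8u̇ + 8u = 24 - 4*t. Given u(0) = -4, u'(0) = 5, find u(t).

u = 7/2 - t/2 - 2*exp(-t)*sin(t) - 15*cos(t)*exp(-t)/2

Divide through by 4: u'' + 2u' + 2u = 6 - t.
Characteristic equation r² + 2r + 2 = 0 has discriminant (2)² - 4·(2) = -4 < 0, so r = -1 ± i.
Hence u_h = C1*cos(t)*exp(-t) + C2*exp(-t)*sin(t).
For the particular solution try u_p = A0 + A1*t. Substituting and matching coefficients of each power of t gives A0 = 7/2, A1 = -1/2, so u_p = 7/2 - t/2.
General solution: u = 7/2 - t/2 + C1*cos(t)*exp(-t) + C2*exp(-t)*sin(t).
Apply the initial conditions: u(0) = 7/2 + C1 = -4 and u'(0) = -1/2 + C2 - C1 = 5. Solving gives C1 = -15/2, C2 = -2.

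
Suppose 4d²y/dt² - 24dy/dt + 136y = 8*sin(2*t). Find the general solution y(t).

y = 2*cos(2*t)/87 + 5*sin(2*t)/87 + C1*cos(5*t)*exp(3*t) + C2*exp(3*t)*sin(5*t)

Divide through by 4: y'' - 6y' + 34y = 2*sin(2*t).
Characteristic equation r² - 6r + 34 = 0 has discriminant (-6)² - 4·(34) = -100 < 0, so r = 3 ± 5i.
Hence y_h = C1*cos(5*t)*exp(3*t) + C2*exp(3*t)*sin(5*t).
Try y_p = A*cos(2*t) + B*sin(2*t). Substituting and equating the coefficients of cos(2t) and sin(2t) gives A = 2/87, B = 5/87, so y_p = 2*cos(2*t)/87 + 5*sin(2*t)/87.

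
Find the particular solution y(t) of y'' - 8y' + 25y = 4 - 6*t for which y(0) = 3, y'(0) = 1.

y = 52/625 - 6*t/25 - 6517*exp(4*t)*sin(3*t)/1875 + 1823*cos(3*t)*exp(4*t)/625

Characteristic equation r² - 8r + 25 = 0 has discriminant (-8)² - 4·(25) = -36 < 0, so r = 4 ± 3i.
Hence y_h = C1*cos(3*t)*exp(4*t) + C2*exp(4*t)*sin(3*t).
For the particular solution try y_p = A0 + A1*t. Substituting and matching coefficients of each power of t gives A0 = 52/625, A1 = -6/25, so y_p = 52/625 - 6*t/25.
General solution: y = 52/625 - 6*t/25 + C1*cos(3*t)*exp(4*t) + C2*exp(4*t)*sin(3*t).
Apply the initial conditions: y(0) = 52/625 + C1 = 3 and y'(0) = -6/25 + 3*C2 + 4*C1 = 1. Solving gives C1 = 1823/625, C2 = -6517/1875.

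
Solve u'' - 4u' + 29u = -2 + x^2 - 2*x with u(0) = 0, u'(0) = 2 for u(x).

Characteristic equation r² - 4r + 29 = 0 has discriminant (-4)² - 4·(29) = -100 < 0, so r = 2 ± 5i.
Hence u_h = C1*cos(5*x)*exp(2*x) + C2*exp(2*x)*sin(5*x).
For the particular solution try u_p = A0 + A1*x + A2*x^2. Substituting and matching coefficients of each power of x gives A0 = -1940/24389, A1 = -50/841, A2 = 1/29, so u_p = -1940/24389 - 50*x/841 + x^2/29.
General solution: u = -1940/24389 - 50*x/841 + x^2/29 + C1*cos(5*x)*exp(2*x) + C2*exp(2*x)*sin(5*x).
Apply the initial conditions: u(0) = -1940/24389 + C1 = 0 and u'(0) = -50/841 + 2*C1 + 5*C2 = 2. Solving gives C1 = 1940/24389, C2 = 46348/121945.

u = -1940/24389 - 50*x/841 + x**2/29 + 1940*cos(5*x)*exp(2*x)/24389 + 46348*exp(2*x)*sin(5*x)/121945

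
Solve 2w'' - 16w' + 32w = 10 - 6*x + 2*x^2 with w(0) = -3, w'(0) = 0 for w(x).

Divide through by 2: w'' - 8w' + 16w = 5 + x^2 - 3*x.
Characteristic equation r² - 8r + 16 = 0 has discriminant (-8)² - 4·(16) = 0, so r = 4 is a repeated root.
Hence w_h = (C1 + C2*x)*exp(4*x).
For the particular solution try w_p = A0 + A1*x + A2*x^2. Substituting and matching coefficients of each power of x gives A0 = 31/128, A1 = -1/8, A2 = 1/16, so w_p = 31/128 - x/8 + x^2/16.
General solution: w = 31/128 - x/8 + x^2/16 + C1*exp(4*x) + C2*x*exp(4*x).
Apply the initial conditions: w(0) = 31/128 + C1 = -3 and w'(0) = -1/8 + C2 + 4*C1 = 0. Solving gives C1 = -415/128, C2 = 419/32.

w = 31/128 - 415*exp(4*x)/128 - x/8 + x**2/16 + 419*x*exp(4*x)/32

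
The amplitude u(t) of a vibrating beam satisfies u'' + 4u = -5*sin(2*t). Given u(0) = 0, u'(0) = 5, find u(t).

u = 15*sin(2*t)/8 + 5*t*cos(2*t)/4

Characteristic equation r² + 4 = 0 has discriminant (0)² - 4·(4) = -16 < 0, so r = ± 2i.
Hence u_h = C1*cos(2*t) + C2*sin(2*t).
Since ±2i are characteristic roots, multiply the trial by t. Try u_p = t*(A*cos(2*t) + B*sin(2*t)). Substituting and equating the coefficients of cos(2t) and sin(2t) gives A = 5/4, B = 0, so u_p = 5*t*cos(2*t)/4.
General solution: u = C1*cos(2*t) + C2*sin(2*t) + 5*t*cos(2*t)/4.
Apply the initial conditions: u(0) = C1 = 0 and u'(0) = 5/4 + 2*C2 = 5. Solving gives C1 = 0, C2 = 15/8.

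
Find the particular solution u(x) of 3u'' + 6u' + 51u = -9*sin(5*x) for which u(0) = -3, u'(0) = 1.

Divide through by 3: u'' + 2u' + 17u = -3*sin(5*x).
Characteristic equation r² + 2r + 17 = 0 has discriminant (2)² - 4·(17) = -64 < 0, so r = -1 ± 4i.
Hence u_h = C1*cos(4*x)*exp(-x) + C2*exp(-x)*sin(4*x).
Try u_p = A*cos(5*x) + B*sin(5*x). Substituting and equating the coefficients of cos(5x) and sin(5x) gives A = 15/82, B = 6/41, so u_p = 6*sin(5*x)/41 + 15*cos(5*x)/82.
General solution: u = 6*sin(5*x)/41 + 15*cos(5*x)/82 + C1*cos(4*x)*exp(-x) + C2*exp(-x)*sin(4*x).
Apply the initial conditions: u(0) = 15/82 + C1 = -3 and u'(0) = 30/41 - C1 + 4*C2 = 1. Solving gives C1 = -261/82, C2 = -239/328.

u = 6*sin(5*x)/41 + 15*cos(5*x)/82 - 261*cos(4*x)*exp(-x)/82 - 239*exp(-x)*sin(4*x)/328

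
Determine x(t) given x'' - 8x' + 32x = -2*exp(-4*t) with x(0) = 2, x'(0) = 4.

Characteristic equation r² - 8r + 32 = 0 has discriminant (-8)² - 4·(32) = -64 < 0, so r = 4 ± 4i.
Hence x_h = C1*cos(4*t)*exp(4*t) + C2*exp(4*t)*sin(4*t).
Try x_p = A*exp(-4*t). Substituting into the equation and dividing by exp(-4*t) gives A = -1/40, so x_p = -exp(-4*t)/40.
General solution: x = -exp(-4*t)/40 + C1*cos(4*t)*exp(4*t) + C2*exp(4*t)*sin(4*t).
Apply the initial conditions: x(0) = -1/40 + C1 = 2 and x'(0) = 1/10 + 4*C1 + 4*C2 = 4. Solving gives C1 = 81/40, C2 = -21/20.

x = -exp(-4*t)/40 - 21*exp(4*t)*sin(4*t)/20 + 81*cos(4*t)*exp(4*t)/40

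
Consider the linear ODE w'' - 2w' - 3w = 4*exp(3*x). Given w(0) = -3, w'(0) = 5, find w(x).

Characteristic equation r² - 2r - 3 = 0 factors as (r + 1)(r - 3) = 0, so r = -1, 3.
Hence w_h = C1*exp(-x) + C2*exp(3*x).
Since exp(3*x) solves the homogeneous equation (r = 3 is a root of multiplicity 1), multiply the trial by x. Try w_p = A*x*exp(3*x). Substituting into the equation and dividing by exp(3*x) gives A = 1, so w_p = x*exp(3*x).
General solution: w = C1*exp(-x) + C2*exp(3*x) + x*exp(3*x).
Apply the initial conditions: w(0) = C1 + C2 = -3 and w'(0) = 1 - C1 + 3*C2 = 5. Solving gives C1 = -13/4, C2 = 1/4.

w = -13*exp(-x)/4 + exp(3*x)/4 + x*exp(3*x)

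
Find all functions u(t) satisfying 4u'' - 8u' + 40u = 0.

Divide through by 4: u'' - 2u' + 10u = 0.
Characteristic equation r² - 2r + 10 = 0 has discriminant (-2)² - 4·(10) = -36 < 0, so r = 1 ± 3i.
Hence u_h = C1*cos(3*t)*exp(t) + C2*exp(t)*sin(3*t).

u = C1*cos(3*t)*exp(t) + C2*exp(t)*sin(3*t)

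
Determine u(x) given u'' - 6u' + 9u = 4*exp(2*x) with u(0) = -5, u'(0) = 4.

u = -9*exp(3*x) + 4*exp(2*x) + 23*x*exp(3*x)

Characteristic equation r² - 6r + 9 = 0 has discriminant (-6)² - 4·(9) = 0, so r = 3 is a repeated root.
Hence u_h = (C1 + C2*x)*exp(3*x).
Try u_p = A*exp(2*x). Substituting into the equation and dividing by exp(2*x) gives A = 4, so u_p = 4*exp(2*x).
General solution: u = 4*exp(2*x) + C1*exp(3*x) + C2*x*exp(3*x).
Apply the initial conditions: u(0) = 4 + C1 = -5 and u'(0) = 8 + C2 + 3*C1 = 4. Solving gives C1 = -9, C2 = 23.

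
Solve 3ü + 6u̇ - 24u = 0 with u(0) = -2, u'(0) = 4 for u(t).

u = -4*exp(-4*t)/3 - 2*exp(2*t)/3

Divide through by 3: u'' + 2u' - 8u = 0.
Characteristic equation r² + 2r - 8 = 0 factors as (r + 4)(r - 2) = 0, so r = -4, 2.
Hence u_h = C1*exp(-4*t) + C2*exp(2*t).
Apply the initial conditions: u(0) = C1 + C2 = -2 and u'(0) = -4*C1 + 2*C2 = 4. Solving gives C1 = -4/3, C2 = -2/3.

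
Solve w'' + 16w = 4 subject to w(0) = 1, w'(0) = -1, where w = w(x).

w = 1/4 - sin(4*x)/4 + 3*cos(4*x)/4

Characteristic equation r² + 16 = 0 has discriminant (0)² - 4·(16) = -64 < 0, so r = ± 4i.
Hence w_h = C1*cos(4*x) + C2*sin(4*x).
For the particular solution try w_p = A0. Substituting and matching coefficients of each power of x gives A0 = 1/4, so w_p = 1/4.
General solution: w = 1/4 + C1*cos(4*x) + C2*sin(4*x).
Apply the initial conditions: w(0) = 1/4 + C1 = 1 and w'(0) = 4*C2 = -1. Solving gives C1 = 3/4, C2 = -1/4.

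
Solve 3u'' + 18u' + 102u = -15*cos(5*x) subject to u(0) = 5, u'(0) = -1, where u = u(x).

u = -50*sin(5*x)/327 - 5*cos(5*x)/109 + 550*cos(5*x)*exp(-3*x)/109 + 4873*exp(-3*x)*sin(5*x)/1635

Divide through by 3: u'' + 6u' + 34u = -5*cos(5*x).
Characteristic equation r² + 6r + 34 = 0 has discriminant (6)² - 4·(34) = -100 < 0, so r = -3 ± 5i.
Hence u_h = C1*cos(5*x)*exp(-3*x) + C2*exp(-3*x)*sin(5*x).
Try u_p = A*cos(5*x) + B*sin(5*x). Substituting and equating the coefficients of cos(5x) and sin(5x) gives A = -5/109, B = -50/327, so u_p = -50*sin(5*x)/327 - 5*cos(5*x)/109.
General solution: u = -50*sin(5*x)/327 - 5*cos(5*x)/109 + C1*cos(5*x)*exp(-3*x) + C2*exp(-3*x)*sin(5*x).
Apply the initial conditions: u(0) = -5/109 + C1 = 5 and u'(0) = -250/327 - 3*C1 + 5*C2 = -1. Solving gives C1 = 550/109, C2 = 4873/1635.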